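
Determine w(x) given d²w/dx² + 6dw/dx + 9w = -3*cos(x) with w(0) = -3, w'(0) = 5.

Characteristic equation r² + 6r + 9 = 0 has discriminant (6)² - 4·(9) = 0, so r = -3 is a repeated root.
Hence w_h = (C1 + C2*x)*exp(-3*x).
Try w_p = A*cos(x) + B*sin(x). Substituting and equating the coefficients of cos(x) and sin(x) gives A = -6/25, B = -9/50, so w_p = -9*sin(x)/50 - 6*cos(x)/25.
General solution: w = -9*sin(x)/50 - 6*cos(x)/25 + C1*exp(-3*x) + C2*x*exp(-3*x).
Apply the initial conditions: w(0) = -6/25 + C1 = -3 and w'(0) = -9/50 + C2 - 3*C1 = 5. Solving gives C1 = -69/25, C2 = -31/10.

w = -69*exp(-3*x)/25 - 9*sin(x)/50 - 6*cos(x)/25 - 31*x*exp(-3*x)/10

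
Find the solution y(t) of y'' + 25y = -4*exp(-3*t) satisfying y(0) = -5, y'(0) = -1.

Characteristic equation r² + 25 = 0 has discriminant (0)² - 4·(25) = -100 < 0, so r = ± 5i.
Hence y_h = C1*cos(5*t) + C2*sin(5*t).
Try y_p = A*exp(-3*t). Substituting into the equation and dividing by exp(-3*t) gives A = -2/17, so y_p = -2*exp(-3*t)/17.
General solution: y = -2*exp(-3*t)/17 + C1*cos(5*t) + C2*sin(5*t).
Apply the initial conditions: y(0) = -2/17 + C1 = -5 and y'(0) = 6/17 + 5*C2 = -1. Solving gives C1 = -83/17, C2 = -23/85.

y = -83*cos(5*t)/17 - 23*sin(5*t)/85 - 2*exp(-3*t)/17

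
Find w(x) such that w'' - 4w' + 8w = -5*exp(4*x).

Characteristic equation r² - 4r + 8 = 0 has discriminant (-4)² - 4·(8) = -16 < 0, so r = 2 ± 2i.
Hence w_h = C1*cos(2*x)*exp(2*x) + C2*exp(2*x)*sin(2*x).
Try w_p = A*exp(4*x). Substituting into the equation and dividing by exp(4*x) gives A = -5/8, so w_p = -5*exp(4*x)/8.

w = -5*exp(4*x)/8 + C1*cos(2*x)*exp(2*x) + C2*exp(2*x)*sin(2*x)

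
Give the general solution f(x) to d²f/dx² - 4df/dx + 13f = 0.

Characteristic equation r² - 4r + 13 = 0 has discriminant (-4)² - 4·(13) = -36 < 0, so r = 2 ± 3i.
Hence f_h = C1*cos(3*x)*exp(2*x) + C2*exp(2*x)*sin(3*x).

f = C1*cos(3*x)*exp(2*x) + C2*exp(2*x)*sin(3*x)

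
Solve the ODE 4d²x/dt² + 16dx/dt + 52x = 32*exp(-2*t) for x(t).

x = 8*exp(-2*t)/9 + C1*cos(3*t)*exp(-2*t) + C2*exp(-2*t)*sin(3*t)

Divide through by 4: x'' + 4x' + 13x = 8*exp(-2*t).
Characteristic equation r² + 4r + 13 = 0 has discriminant (4)² - 4·(13) = -36 < 0, so r = -2 ± 3i.
Hence x_h = C1*cos(3*t)*exp(-2*t) + C2*exp(-2*t)*sin(3*t).
Try x_p = A*exp(-2*t). Substituting into the equation and dividing by exp(-2*t) gives A = 8/9, so x_p = 8*exp(-2*t)/9.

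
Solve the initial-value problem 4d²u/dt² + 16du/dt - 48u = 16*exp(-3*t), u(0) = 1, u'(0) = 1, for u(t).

u = -4*exp(-3*t)/15 + 7*exp(-6*t)/24 + 39*exp(2*t)/40

Divide through by 4: u'' + 4u' - 12u = 4*exp(-3*t).
Characteristic equation r² + 4r - 12 = 0 factors as (r + 6)(r - 2) = 0, so r = -6, 2.
Hence u_h = C1*exp(-6*t) + C2*exp(2*t).
Try u_p = A*exp(-3*t). Substituting into the equation and dividing by exp(-3*t) gives A = -4/15, so u_p = -4*exp(-3*t)/15.
General solution: u = -4*exp(-3*t)/15 + C1*exp(-6*t) + C2*exp(2*t).
Apply the initial conditions: u(0) = -4/15 + C1 + C2 = 1 and u'(0) = 4/5 - 6*C1 + 2*C2 = 1. Solving gives C1 = 7/24, C2 = 39/40.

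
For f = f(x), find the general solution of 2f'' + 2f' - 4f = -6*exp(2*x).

Divide through by 2: f'' + f' - 2f = -3*exp(2*x).
Characteristic equation r² + r - 2 = 0 factors as (r + 2)(r - 1) = 0, so r = -2, 1.
Hence f_h = C1*exp(-2*x) + C2*exp(x).
Try f_p = A*exp(2*x). Substituting into the equation and dividing by exp(2*x) gives A = -3/4, so f_p = -3*exp(2*x)/4.

f = -3*exp(2*x)/4 + C1*exp(-2*x) + C2*exp(x)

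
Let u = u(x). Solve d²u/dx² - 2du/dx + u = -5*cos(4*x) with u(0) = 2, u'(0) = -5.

u = 40*sin(4*x)/289 + 75*cos(4*x)/289 + 503*exp(x)/289 - 124*x*exp(x)/17

Characteristic equation r² - 2r + 1 = 0 has discriminant (-2)² - 4·(1) = 0, so r = 1 is a repeated root.
Hence u_h = (C1 + C2*x)*exp(x).
Try u_p = A*cos(4*x) + B*sin(4*x). Substituting and equating the coefficients of cos(4x) and sin(4x) gives A = 75/289, B = 40/289, so u_p = 40*sin(4*x)/289 + 75*cos(4*x)/289.
General solution: u = 40*sin(4*x)/289 + 75*cos(4*x)/289 + C1*exp(x) + C2*x*exp(x).
Apply the initial conditions: u(0) = 75/289 + C1 = 2 and u'(0) = 160/289 + C1 + C2 = -5. Solving gives C1 = 503/289, C2 = -124/17.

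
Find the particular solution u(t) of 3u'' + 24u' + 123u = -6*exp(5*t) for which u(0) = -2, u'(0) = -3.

Divide through by 3: u'' + 8u' + 41u = -2*exp(5*t).
Characteristic equation r² + 8r + 41 = 0 has discriminant (8)² - 4·(41) = -100 < 0, so r = -4 ± 5i.
Hence u_h = C1*cos(5*t)*exp(-4*t) + C2*exp(-4*t)*sin(5*t).
Try u_p = A*exp(5*t). Substituting into the equation and dividing by exp(5*t) gives A = -1/53, so u_p = -exp(5*t)/53.
General solution: u = -exp(5*t)/53 + C1*cos(5*t)*exp(-4*t) + C2*exp(-4*t)*sin(5*t).
Apply the initial conditions: u(0) = -1/53 + C1 = -2 and u'(0) = -5/53 - 4*C1 + 5*C2 = -3. Solving gives C1 = -105/53, C2 = -574/265.

u = -exp(5*t)/53 - 574*exp(-4*t)*sin(5*t)/265 - 105*cos(5*t)*exp(-4*t)/53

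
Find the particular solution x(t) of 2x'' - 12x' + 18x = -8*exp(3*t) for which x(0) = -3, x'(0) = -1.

Divide through by 2: x'' - 6x' + 9x = -4*exp(3*t).
Characteristic equation r² - 6r + 9 = 0 has discriminant (-6)² - 4·(9) = 0, so r = 3 is a repeated root.
Hence x_h = (C1 + C2*t)*exp(3*t).
Since exp(3*t) solves the homogeneous equation (r = 3 is a root of multiplicity 2), multiply the trial by t^2. Try x_p = A*t^2*exp(3*t). Substituting into the equation and dividing by exp(3*t) gives A = -2, so x_p = -2*t^2*exp(3*t).
General solution: x = C1*exp(3*t) - 2*t^2*exp(3*t) + C2*t*exp(3*t).
Apply the initial conditions: x(0) = C1 = -3 and x'(0) = C2 + 3*C1 = -1. Solving gives C1 = -3, C2 = 8.

x = -3*exp(3*t) - 2*t**2*exp(3*t) + 8*t*exp(3*t)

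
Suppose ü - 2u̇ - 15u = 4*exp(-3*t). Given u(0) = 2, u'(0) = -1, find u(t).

Characteristic equation r² - 2r - 15 = 0 factors as (r + 3)(r - 5) = 0, so r = -3, 5.
Hence u_h = C1*exp(-3*t) + C2*exp(5*t).
Since exp(-3*t) solves the homogeneous equation (r = -3 is a root of multiplicity 1), multiply the trial by t. Try u_p = A*t*exp(-3*t). Substituting into the equation and dividing by exp(-3*t) gives A = -1/2, so u_p = -t*exp(-3*t)/2.
General solution: u = C1*exp(-3*t) + C2*exp(5*t) - t*exp(-3*t)/2.
Apply the initial conditions: u(0) = C1 + C2 = 2 and u'(0) = -1/2 - 3*C1 + 5*C2 = -1. Solving gives C1 = 21/16, C2 = 11/16.

u = 11*exp(5*t)/16 + 21*exp(-3*t)/16 - t*exp(-3*t)/2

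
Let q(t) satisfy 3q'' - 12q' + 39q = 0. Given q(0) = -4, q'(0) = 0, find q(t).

q = -4*cos(3*t)*exp(2*t) + 8*exp(2*t)*sin(3*t)/3

Divide through by 3: q'' - 4q' + 13q = 0.
Characteristic equation r² - 4r + 13 = 0 has discriminant (-4)² - 4·(13) = -36 < 0, so r = 2 ± 3i.
Hence q_h = C1*cos(3*t)*exp(2*t) + C2*exp(2*t)*sin(3*t).
Apply the initial conditions: q(0) = C1 = -4 and q'(0) = 2*C1 + 3*C2 = 0. Solving gives C1 = -4, C2 = 8/3.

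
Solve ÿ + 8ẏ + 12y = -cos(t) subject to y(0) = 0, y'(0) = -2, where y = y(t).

Characteristic equation r² + 8r + 12 = 0 factors as (r + 2)(r + 6) = 0, so r = -2, -6.
Hence y_h = C1*exp(-2*t) + C2*exp(-6*t).
Try y_p = A*cos(t) + B*sin(t). Substituting and equating the coefficients of cos(t) and sin(t) gives A = -11/185, B = -8/185, so y_p = -11*cos(t)/185 - 8*sin(t)/185.
General solution: y = -11*cos(t)/185 - 8*sin(t)/185 + C1*exp(-2*t) + C2*exp(-6*t).
Apply the initial conditions: y(0) = -11/185 + C1 + C2 = 0 and y'(0) = -8/185 - 6*C2 - 2*C1 = -2. Solving gives C1 = -2/5, C2 = 17/37.

y = -11*cos(t)/185 - 8*sin(t)/185 - 2*exp(-2*t)/5 + 17*exp(-6*t)/37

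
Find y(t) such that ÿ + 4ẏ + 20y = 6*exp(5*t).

Characteristic equation r² + 4r + 20 = 0 has discriminant (4)² - 4·(20) = -64 < 0, so r = -2 ± 4i.
Hence y_h = C1*cos(4*t)*exp(-2*t) + C2*exp(-2*t)*sin(4*t).
Try y_p = A*exp(5*t). Substituting into the equation and dividing by exp(5*t) gives A = 6/65, so y_p = 6*exp(5*t)/65.

y = 6*exp(5*t)/65 + C1*cos(4*t)*exp(-2*t) + C2*exp(-2*t)*sin(4*t)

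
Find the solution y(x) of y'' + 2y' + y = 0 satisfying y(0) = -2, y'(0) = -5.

Characteristic equation r² + 2r + 1 = 0 has discriminant (2)² - 4·(1) = 0, so r = -1 is a repeated root.
Hence y_h = (C1 + C2*x)*exp(-x).
Apply the initial conditions: y(0) = C1 = -2 and y'(0) = C2 - C1 = -5. Solving gives C1 = -2, C2 = -7.

y = -2*exp(-x) - 7*x*exp(-x)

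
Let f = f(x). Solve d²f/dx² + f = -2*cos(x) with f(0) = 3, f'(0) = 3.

f = 3*cos(x) + 3*sin(x) - x*sin(x)

Characteristic equation r² + 1 = 0 has discriminant (0)² - 4·(1) = -4 < 0, so r = ± i.
Hence f_h = C1*cos(x) + C2*sin(x).
Since ±1i are characteristic roots, multiply the trial by x. Try f_p = x*(A*cos(x) + B*sin(x)). Substituting and equating the coefficients of cos(x) and sin(x) gives A = 0, B = -1, so f_p = -x*sin(x).
General solution: f = C1*cos(x) + C2*sin(x) - x*sin(x).
Apply the initial conditions: f(0) = C1 = 3 and f'(0) = C2 = 3. Solving gives C1 = 3, C2 = 3.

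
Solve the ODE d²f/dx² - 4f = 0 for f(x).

Characteristic equation r² - 4 = 0 factors as (r + 2)(r - 2) = 0, so r = -2, 2.
Hence f_h = C1*exp(-2*x) + C2*exp(2*x).

f = C1*exp(-2*x) + C2*exp(2*x)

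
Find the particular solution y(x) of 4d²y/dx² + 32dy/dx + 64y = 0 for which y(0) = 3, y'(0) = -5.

y = 3*exp(-4*x) + 7*x*exp(-4*x)

Divide through by 4: y'' + 8y' + 16y = 0.
Characteristic equation r² + 8r + 16 = 0 has discriminant (8)² - 4·(16) = 0, so r = -4 is a repeated root.
Hence y_h = (C1 + C2*x)*exp(-4*x).
Apply the initial conditions: y(0) = C1 = 3 and y'(0) = C2 - 4*C1 = -5. Solving gives C1 = 3, C2 = 7.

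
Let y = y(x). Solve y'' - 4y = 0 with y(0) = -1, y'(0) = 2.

Characteristic equation r² - 4 = 0 factors as (r - 2)(r + 2) = 0, so r = 2, -2.
Hence y_h = C1*exp(2*x) + C2*exp(-2*x).
Apply the initial conditions: y(0) = C1 + C2 = -1 and y'(0) = -2*C2 + 2*C1 = 2. Solving gives C1 = 0, C2 = -1.

y = -exp(-2*x)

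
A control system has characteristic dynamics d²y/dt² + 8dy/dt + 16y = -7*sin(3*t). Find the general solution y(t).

y = -49*sin(3*t)/625 + 168*cos(3*t)/625 + C1*exp(-4*t) + C2*t*exp(-4*t)

Characteristic equation r² + 8r + 16 = 0 has discriminant (8)² - 4·(16) = 0, so r = -4 is a repeated root.
Hence y_h = (C1 + C2*t)*exp(-4*t).
Try y_p = A*cos(3*t) + B*sin(3*t). Substituting and equating the coefficients of cos(3t) and sin(3t) gives A = 168/625, B = -49/625, so y_p = -49*sin(3*t)/625 + 168*cos(3*t)/625.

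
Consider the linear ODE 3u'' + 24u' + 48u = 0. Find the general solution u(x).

Divide through by 3: u'' + 8u' + 16u = 0.
Characteristic equation r² + 8r + 16 = 0 has discriminant (8)² - 4·(16) = 0, so r = -4 is a repeated root.
Hence u_h = (C1 + C2*x)*exp(-4*x).

u = C1*exp(-4*x) + C2*x*exp(-4*x)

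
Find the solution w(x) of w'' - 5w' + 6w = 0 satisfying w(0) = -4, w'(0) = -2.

Characteristic equation r² - 5r + 6 = 0 factors as (r - 3)(r - 2) = 0, so r = 3, 2.
Hence w_h = C1*exp(3*x) + C2*exp(2*x).
Apply the initial conditions: w(0) = C1 + C2 = -4 and w'(0) = 2*C2 + 3*C1 = -2. Solving gives C1 = 6, C2 = -10.

w = -10*exp(2*x) + 6*exp(3*x)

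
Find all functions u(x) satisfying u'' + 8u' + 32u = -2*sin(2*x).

u = -7*sin(2*x)/130 + 2*cos(2*x)/65 + C1*cos(4*x)*exp(-4*x) + C2*exp(-4*x)*sin(4*x)

Characteristic equation r² + 8r + 32 = 0 has discriminant (8)² - 4·(32) = -64 < 0, so r = -4 ± 4i.
Hence u_h = C1*cos(4*x)*exp(-4*x) + C2*exp(-4*x)*sin(4*x).
Try u_p = A*cos(2*x) + B*sin(2*x). Substituting and equating the coefficients of cos(2x) and sin(2x) gives A = 2/65, B = -7/130, so u_p = -7*sin(2*x)/130 + 2*cos(2*x)/65.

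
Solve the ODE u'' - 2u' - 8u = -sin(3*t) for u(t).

Characteristic equation r² - 2r - 8 = 0 factors as (r - 4)(r + 2) = 0, so r = 4, -2.
Hence u_h = C1*exp(4*t) + C2*exp(-2*t).
Try u_p = A*cos(3*t) + B*sin(3*t). Substituting and equating the coefficients of cos(3t) and sin(3t) gives A = -6/325, B = 17/325, so u_p = -6*cos(3*t)/325 + 17*sin(3*t)/325.

u = -6*cos(3*t)/325 + 17*sin(3*t)/325 + C1*exp(4*t) + C2*exp(-2*t)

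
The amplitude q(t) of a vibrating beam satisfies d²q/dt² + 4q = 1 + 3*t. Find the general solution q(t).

Characteristic equation r² + 4 = 0 has discriminant (0)² - 4·(4) = -16 < 0, so r = ± 2i.
Hence q_h = C1*cos(2*t) + C2*sin(2*t).
For the particular solution try q_p = A0 + A1*t. Substituting and matching coefficients of each power of t gives A0 = 1/4, A1 = 3/4, so q_p = 1/4 + 3*t/4.

q = 1/4 + 3*t/4 + C1*cos(2*t) + C2*sin(2*t)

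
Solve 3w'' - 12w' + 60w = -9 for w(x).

Divide through by 3: w'' - 4w' + 20w = -3.
Characteristic equation r² - 4r + 20 = 0 has discriminant (-4)² - 4·(20) = -64 < 0, so r = 2 ± 4i.
Hence w_h = C1*cos(4*x)*exp(2*x) + C2*exp(2*x)*sin(4*x).
For the particular solution try w_p = A0. Substituting and matching coefficients of each power of x gives A0 = -3/20, so w_p = -3/20.

w = -3/20 + C1*cos(4*x)*exp(2*x) + C2*exp(2*x)*sin(4*x)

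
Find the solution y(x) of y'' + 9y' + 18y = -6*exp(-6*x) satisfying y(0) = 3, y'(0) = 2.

Characteristic equation r² + 9r + 18 = 0 factors as (r + 3)(r + 6) = 0, so r = -3, -6.
Hence y_h = C1*exp(-3*x) + C2*exp(-6*x).
Since exp(-6*x) solves the homogeneous equation (r = -6 is a root of multiplicity 1), multiply the trial by x. Try y_p = A*x*exp(-6*x). Substituting into the equation and dividing by exp(-6*x) gives A = 2, so y_p = 2*x*exp(-6*x).
General solution: y = C1*exp(-3*x) + C2*exp(-6*x) + 2*x*exp(-6*x).
Apply the initial conditions: y(0) = C1 + C2 = 3 and y'(0) = 2 - 6*C2 - 3*C1 = 2. Solving gives C1 = 6, C2 = -3.

y = -3*exp(-6*x) + 6*exp(-3*x) + 2*x*exp(-6*x)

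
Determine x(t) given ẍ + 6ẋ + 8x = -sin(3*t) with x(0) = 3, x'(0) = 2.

x = -197*exp(-4*t)/50 + sin(3*t)/325 + 18*cos(3*t)/325 + 179*exp(-2*t)/26

Characteristic equation r² + 6r + 8 = 0 factors as (r + 4)(r + 2) = 0, so r = -4, -2.
Hence x_h = C1*exp(-4*t) + C2*exp(-2*t).
Try x_p = A*cos(3*t) + B*sin(3*t). Substituting and equating the coefficients of cos(3t) and sin(3t) gives A = 18/325, B = 1/325, so x_p = sin(3*t)/325 + 18*cos(3*t)/325.
General solution: x = sin(3*t)/325 + 18*cos(3*t)/325 + C1*exp(-4*t) + C2*exp(-2*t).
Apply the initial conditions: x(0) = 18/325 + C1 + C2 = 3 and x'(0) = 3/325 - 4*C1 - 2*C2 = 2. Solving gives C1 = -197/50, C2 = 179/26.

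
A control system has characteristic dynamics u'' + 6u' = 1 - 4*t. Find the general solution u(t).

Characteristic equation r² + 6r = 0 factors as (r + 6)r = 0, so r = -6, 0.
Hence u_h = C1*exp(-6*t) + C2.
Since 0 is a characteristic root (multiplicity 1), multiply the polynomial trial by t: try u_p = t*(A0 + A1*t). Substituting and matching coefficients of each power of t gives A0 = 5/18, A1 = -1/3, so u_p = -t^2/3 + 5*t/18.

u = C2 - t**2/3 + 5*t/18 + C1*exp(-6*t)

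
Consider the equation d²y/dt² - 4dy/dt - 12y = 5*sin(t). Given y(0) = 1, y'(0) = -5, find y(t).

Characteristic equation r² - 4r - 12 = 0 factors as (r - 6)(r + 2) = 0, so r = 6, -2.
Hence y_h = C1*exp(6*t) + C2*exp(-2*t).
Try y_p = A*cos(t) + B*sin(t). Substituting and equating the coefficients of cos(t) and sin(t) gives A = 4/37, B = -13/37, so y_p = -13*sin(t)/37 + 4*cos(t)/37.
General solution: y = -13*sin(t)/37 + 4*cos(t)/37 + C1*exp(6*t) + C2*exp(-2*t).
Apply the initial conditions: y(0) = 4/37 + C1 + C2 = 1 and y'(0) = -13/37 - 2*C2 + 6*C1 = -5. Solving gives C1 = -53/148, C2 = 5/4.

y = -53*exp(6*t)/148 - 13*sin(t)/37 + 4*cos(t)/37 + 5*exp(-2*t)/4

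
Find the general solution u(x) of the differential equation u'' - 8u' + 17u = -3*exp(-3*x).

Characteristic equation r² - 8r + 17 = 0 has discriminant (-8)² - 4·(17) = -4 < 0, so r = 4 ± i.
Hence u_h = C1*cos(x)*exp(4*x) + C2*exp(4*x)*sin(x).
Try u_p = A*exp(-3*x). Substituting into the equation and dividing by exp(-3*x) gives A = -3/50, so u_p = -3*exp(-3*x)/50.

u = -3*exp(-3*x)/50 + C1*cos(x)*exp(4*x) + C2*exp(4*x)*sin(x)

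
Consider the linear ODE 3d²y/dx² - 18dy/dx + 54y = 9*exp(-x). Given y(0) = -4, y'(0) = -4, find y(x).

Divide through by 3: y'' - 6y' + 18y = 3*exp(-x).
Characteristic equation r² - 6r + 18 = 0 has discriminant (-6)² - 4·(18) = -36 < 0, so r = 3 ± 3i.
Hence y_h = C1*cos(3*x)*exp(3*x) + C2*exp(3*x)*sin(3*x).
Try y_p = A*exp(-x). Substituting into the equation and dividing by exp(-x) gives A = 3/25, so y_p = 3*exp(-x)/25.
General solution: y = 3*exp(-x)/25 + C1*cos(3*x)*exp(3*x) + C2*exp(3*x)*sin(3*x).
Apply the initial conditions: y(0) = 3/25 + C1 = -4 and y'(0) = -3/25 + 3*C1 + 3*C2 = -4. Solving gives C1 = -103/25, C2 = 212/75.

y = 3*exp(-x)/25 - 103*cos(3*x)*exp(3*x)/25 + 212*exp(3*x)*sin(3*x)/75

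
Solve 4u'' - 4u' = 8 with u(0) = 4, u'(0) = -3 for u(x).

u = 5 - exp(x) - 2*x

Divide through by 4: u'' - u' = 2.
Characteristic equation r² - r = 0 factors as (r - 1)r = 0, so r = 1, 0.
Hence u_h = C1*exp(x) + C2.
Since 1 solves the homogeneous equation (r = 0 is a root of multiplicity 1), multiply the trial by x. Try u_p = A*x. Substituting into the equation and dividing by 1 gives A = -2, so u_p = -2*x.
General solution: u = C2 - 2*x + C1*exp(x).
Apply the initial conditions: u(0) = C1 + C2 = 4 and u'(0) = -2 + C1 = -3. Solving gives C1 = -1, C2 = 5.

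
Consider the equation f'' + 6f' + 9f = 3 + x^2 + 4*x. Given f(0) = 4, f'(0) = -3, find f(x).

Characteristic equation r² + 6r + 9 = 0 has discriminant (6)² - 4·(9) = 0, so r = -3 is a repeated root.
Hence f_h = (C1 + C2*x)*exp(-3*x).
For the particular solution try f_p = A0 + A1*x + A2*x^2. Substituting and matching coefficients of each power of x gives A0 = 1/9, A1 = 8/27, A2 = 1/9, so f_p = 1/9 + x^2/9 + 8*x/27.
General solution: f = 1/9 + x^2/9 + 8*x/27 + C1*exp(-3*x) + C2*x*exp(-3*x).
Apply the initial conditions: f(0) = 1/9 + C1 = 4 and f'(0) = 8/27 + C2 - 3*C1 = -3. Solving gives C1 = 35/9, C2 = 226/27.

f = 1/9 + x**2/9 + 8*x/27 + 35*exp(-3*x)/9 + 226*x*exp(-3*x)/27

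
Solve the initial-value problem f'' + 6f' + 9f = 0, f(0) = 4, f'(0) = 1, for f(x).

f = 4*exp(-3*x) + 13*x*exp(-3*x)

Characteristic equation r² + 6r + 9 = 0 has discriminant (6)² - 4·(9) = 0, so r = -3 is a repeated root.
Hence f_h = (C1 + C2*x)*exp(-3*x).
Apply the initial conditions: f(0) = C1 = 4 and f'(0) = C2 - 3*C1 = 1. Solving gives C1 = 4, C2 = 13.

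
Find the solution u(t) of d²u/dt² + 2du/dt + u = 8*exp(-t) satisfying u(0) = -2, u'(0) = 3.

Characteristic equation r² + 2r + 1 = 0 has discriminant (2)² - 4·(1) = 0, so r = -1 is a repeated root.
Hence u_h = (C1 + C2*t)*exp(-t).
Since exp(-t) solves the homogeneous equation (r = -1 is a root of multiplicity 2), multiply the trial by t^2. Try u_p = A*t^2*exp(-t). Substituting into the equation and dividing by exp(-t) gives A = 4, so u_p = 4*t^2*exp(-t).
General solution: u = C1*exp(-t) + 4*t^2*exp(-t) + C2*t*exp(-t).
Apply the initial conditions: u(0) = C1 = -2 and u'(0) = C2 - C1 = 3. Solving gives C1 = -2, C2 = 1.

u = -2*exp(-t) + t*exp(-t) + 4*t**2*exp(-t)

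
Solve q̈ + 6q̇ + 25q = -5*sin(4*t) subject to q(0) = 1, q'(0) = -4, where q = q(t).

Characteristic equation r² + 6r + 25 = 0 has discriminant (6)² - 4·(25) = -64 < 0, so r = -3 ± 4i.
Hence q_h = C1*cos(4*t)*exp(-3*t) + C2*exp(-3*t)*sin(4*t).
Try q_p = A*cos(4*t) + B*sin(4*t). Substituting and equating the coefficients of cos(4t) and sin(4t) gives A = 40/219, B = -5/73, so q_p = -5*sin(4*t)/73 + 40*cos(4*t)/219.
General solution: q = -5*sin(4*t)/73 + 40*cos(4*t)/219 + C1*cos(4*t)*exp(-3*t) + C2*exp(-3*t)*sin(4*t).
Apply the initial conditions: q(0) = 40/219 + C1 = 1 and q'(0) = -20/73 - 3*C1 + 4*C2 = -4. Solving gives C1 = 179/219, C2 = -93/292.

q = -5*sin(4*t)/73 + 40*cos(4*t)/219 - 93*exp(-3*t)*sin(4*t)/292 + 179*cos(4*t)*exp(-3*t)/219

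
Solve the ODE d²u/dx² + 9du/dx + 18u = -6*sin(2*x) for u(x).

u = -21*sin(2*x)/130 + 27*cos(2*x)/130 + C1*exp(-6*x) + C2*exp(-3*x)

Characteristic equation r² + 9r + 18 = 0 factors as (r + 6)(r + 3) = 0, so r = -6, -3.
Hence u_h = C1*exp(-6*x) + C2*exp(-3*x).
Try u_p = A*cos(2*x) + B*sin(2*x). Substituting and equating the coefficients of cos(2x) and sin(2x) gives A = 27/130, B = -21/130, so u_p = -21*sin(2*x)/130 + 27*cos(2*x)/130.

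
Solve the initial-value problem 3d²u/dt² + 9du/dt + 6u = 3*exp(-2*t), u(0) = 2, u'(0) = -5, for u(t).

Divide through by 3: u'' + 3u' + 2u = exp(-2*t).
Characteristic equation r² + 3r + 2 = 0 factors as (r + 1)(r + 2) = 0, so r = -1, -2.
Hence u_h = C1*exp(-t) + C2*exp(-2*t).
Since exp(-2*t) solves the homogeneous equation (r = -2 is a root of multiplicity 1), multiply the trial by t. Try u_p = A*t*exp(-2*t). Substituting into the equation and dividing by exp(-2*t) gives A = -1, so u_p = -t*exp(-2*t).
General solution: u = C1*exp(-t) + C2*exp(-2*t) - t*exp(-2*t).
Apply the initial conditions: u(0) = C1 + C2 = 2 and u'(0) = -1 - C1 - 2*C2 = -5. Solving gives C1 = 0, C2 = 2.

u = 2*exp(-2*t) - t*exp(-2*t)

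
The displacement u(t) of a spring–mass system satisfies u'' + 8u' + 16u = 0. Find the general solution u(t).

u = C1*exp(-4*t) + C2*t*exp(-4*t)

Characteristic equation r² + 8r + 16 = 0 has discriminant (8)² - 4·(16) = 0, so r = -4 is a repeated root.
Hence u_h = (C1 + C2*t)*exp(-4*t).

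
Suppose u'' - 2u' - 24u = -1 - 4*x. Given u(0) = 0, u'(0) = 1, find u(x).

Characteristic equation r² - 2r - 24 = 0 factors as (r - 6)(r + 4) = 0, so r = 6, -4.
Hence u_h = C1*exp(6*x) + C2*exp(-4*x).
For the particular solution try u_p = A0 + A1*x. Substituting and matching coefficients of each power of x gives A0 = 1/36, A1 = 1/6, so u_p = 1/36 + x/6.
General solution: u = 1/36 + x/6 + C1*exp(6*x) + C2*exp(-4*x).
Apply the initial conditions: u(0) = 1/36 + C1 + C2 = 0 and u'(0) = 1/6 - 4*C2 + 6*C1 = 1. Solving gives C1 = 13/180, C2 = -1/10.

u = 1/36 - exp(-4*x)/10 + x/6 + 13*exp(6*x)/180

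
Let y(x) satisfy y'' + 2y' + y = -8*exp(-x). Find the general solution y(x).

y = C1*exp(-x) - 4*x**2*exp(-x) + C2*x*exp(-x)

Characteristic equation r² + 2r + 1 = 0 has discriminant (2)² - 4·(1) = 0, so r = -1 is a repeated root.
Hence y_h = (C1 + C2*x)*exp(-x).
Since exp(-x) solves the homogeneous equation (r = -1 is a root of multiplicity 2), multiply the trial by x^2. Try y_p = A*x^2*exp(-x). Substituting into the equation and dividing by exp(-x) gives A = -4, so y_p = -4*x^2*exp(-x).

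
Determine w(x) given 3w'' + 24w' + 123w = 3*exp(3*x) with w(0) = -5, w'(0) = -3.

w = exp(3*x)/74 - 1709*exp(-4*x)*sin(5*x)/370 - 371*cos(5*x)*exp(-4*x)/74

Divide through by 3: w'' + 8w' + 41w = exp(3*x).
Characteristic equation r² + 8r + 41 = 0 has discriminant (8)² - 4·(41) = -100 < 0, so r = -4 ± 5i.
Hence w_h = C1*cos(5*x)*exp(-4*x) + C2*exp(-4*x)*sin(5*x).
Try w_p = A*exp(3*x). Substituting into the equation and dividing by exp(3*x) gives A = 1/74, so w_p = exp(3*x)/74.
General solution: w = exp(3*x)/74 + C1*cos(5*x)*exp(-4*x) + C2*exp(-4*x)*sin(5*x).
Apply the initial conditions: w(0) = 1/74 + C1 = -5 and w'(0) = 3/74 - 4*C1 + 5*C2 = -3. Solving gives C1 = -371/74, C2 = -1709/370.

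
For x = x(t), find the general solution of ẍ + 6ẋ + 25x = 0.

x = C1*cos(4*t)*exp(-3*t) + C2*exp(-3*t)*sin(4*t)

Characteristic equation r² + 6r + 25 = 0 has discriminant (6)² - 4·(25) = -64 < 0, so r = -3 ± 4i.
Hence x_h = C1*cos(4*t)*exp(-3*t) + C2*exp(-3*t)*sin(4*t).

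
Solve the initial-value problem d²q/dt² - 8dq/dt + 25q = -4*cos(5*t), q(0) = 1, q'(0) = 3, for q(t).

Characteristic equation r² - 8r + 25 = 0 has discriminant (-8)² - 4·(25) = -36 < 0, so r = 4 ± 3i.
Hence q_h = C1*cos(3*t)*exp(4*t) + C2*exp(4*t)*sin(3*t).
Try q_p = A*cos(5*t) + B*sin(5*t). Substituting and equating the coefficients of cos(5t) and sin(5t) gives A = 0, B = 1/10, so q_p = sin(5*t)/10.
General solution: q = sin(5*t)/10 + C1*cos(3*t)*exp(4*t) + C2*exp(4*t)*sin(3*t).
Apply the initial conditions: q(0) = C1 = 1 and q'(0) = 1/2 + 3*C2 + 4*C1 = 3. Solving gives C1 = 1, C2 = -1/2.

q = sin(5*t)/10 + cos(3*t)*exp(4*t) - exp(4*t)*sin(3*t)/2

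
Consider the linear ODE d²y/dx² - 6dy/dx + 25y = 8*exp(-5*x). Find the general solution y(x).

Characteristic equation r² - 6r + 25 = 0 has discriminant (-6)² - 4·(25) = -64 < 0, so r = 3 ± 4i.
Hence y_h = C1*cos(4*x)*exp(3*x) + C2*exp(3*x)*sin(4*x).
Try y_p = A*exp(-5*x). Substituting into the equation and dividing by exp(-5*x) gives A = 1/10, so y_p = exp(-5*x)/10.

y = exp(-5*x)/10 + C1*cos(4*x)*exp(3*x) + C2*exp(3*x)*sin(4*x)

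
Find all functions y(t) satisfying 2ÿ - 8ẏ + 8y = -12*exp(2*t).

Divide through by 2: y'' - 4y' + 4y = -6*exp(2*t).
Characteristic equation r² - 4r + 4 = 0 has discriminant (-4)² - 4·(4) = 0, so r = 2 is a repeated root.
Hence y_h = (C1 + C2*t)*exp(2*t).
Since exp(2*t) solves the homogeneous equation (r = 2 is a root of multiplicity 2), multiply the trial by t^2. Try y_p = A*t^2*exp(2*t). Substituting into the equation and dividing by exp(2*t) gives A = -3, so y_p = -3*t^2*exp(2*t).

y = C1*exp(2*t) - 3*t**2*exp(2*t) + C2*t*exp(2*t)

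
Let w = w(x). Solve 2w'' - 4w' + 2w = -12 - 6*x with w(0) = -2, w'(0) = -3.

Divide through by 2: w'' - 2w' + w = -6 - 3*x.
Characteristic equation r² - 2r + 1 = 0 has discriminant (-2)² - 4·(1) = 0, so r = 1 is a repeated root.
Hence w_h = (C1 + C2*x)*exp(x).
For the particular solution try w_p = A0 + A1*x. Substituting and matching coefficients of each power of x gives A0 = -12, A1 = -3, so w_p = -12 - 3*x.
General solution: w = -12 - 3*x + C1*exp(x) + C2*x*exp(x).
Apply the initial conditions: w(0) = -12 + C1 = -2 and w'(0) = -3 + C1 + C2 = -3. Solving gives C1 = 10, C2 = -10.

w = -12 - 3*x + 10*exp(x) - 10*x*exp(x)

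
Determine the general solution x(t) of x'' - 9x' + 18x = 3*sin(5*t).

x = -21*sin(5*t)/2074 + 135*cos(5*t)/2074 + C1*exp(3*t) + C2*exp(6*t)

Characteristic equation r² - 9r + 18 = 0 factors as (r - 3)(r - 6) = 0, so r = 3, 6.
Hence x_h = C1*exp(3*t) + C2*exp(6*t).
Try x_p = A*cos(5*t) + B*sin(5*t). Substituting and equating the coefficients of cos(5t) and sin(5t) gives A = 135/2074, B = -21/2074, so x_p = -21*sin(5*t)/2074 + 135*cos(5*t)/2074.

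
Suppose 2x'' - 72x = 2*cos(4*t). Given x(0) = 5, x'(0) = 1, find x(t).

x = -cos(4*t)/52 + 757*exp(-6*t)/312 + 809*exp(6*t)/312

Divide through by 2: x'' - 36x = cos(4*t).
Characteristic equation r² - 36 = 0 factors as (r + 6)(r - 6) = 0, so r = -6, 6.
Hence x_h = C1*exp(-6*t) + C2*exp(6*t).
Try x_p = A*cos(4*t) + B*sin(4*t). Substituting and equating the coefficients of cos(4t) and sin(4t) gives A = -1/52, B = 0, so x_p = -cos(4*t)/52.
General solution: x = -cos(4*t)/52 + C1*exp(-6*t) + C2*exp(6*t).
Apply the initial conditions: x(0) = -1/52 + C1 + C2 = 5 and x'(0) = -6*C1 + 6*C2 = 1. Solving gives C1 = 757/312, C2 = 809/312.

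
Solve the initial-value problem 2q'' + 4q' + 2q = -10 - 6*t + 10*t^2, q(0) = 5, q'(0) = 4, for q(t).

q = 31 - 26*exp(-t) - 23*t + 5*t**2 + t*exp(-t)

Divide through by 2: q'' + 2q' + q = -5 - 3*t + 5*t^2.
Characteristic equation r² + 2r + 1 = 0 has discriminant (2)² - 4·(1) = 0, so r = -1 is a repeated root.
Hence q_h = (C1 + C2*t)*exp(-t).
For the particular solution try q_p = A0 + A1*t + A2*t^2. Substituting and matching coefficients of each power of t gives A0 = 31, A1 = -23, A2 = 5, so q_p = 31 - 23*t + 5*t^2.
General solution: q = 31 - 23*t + 5*t^2 + C1*exp(-t) + C2*t*exp(-t).
Apply the initial conditions: q(0) = 31 + C1 = 5 and q'(0) = -23 + C2 - C1 = 4. Solving gives C1 = -26, C2 = 1.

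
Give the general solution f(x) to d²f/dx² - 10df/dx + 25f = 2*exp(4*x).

Characteristic equation r² - 10r + 25 = 0 has discriminant (-10)² - 4·(25) = 0, so r = 5 is a repeated root.
Hence f_h = (C1 + C2*x)*exp(5*x).
Try f_p = A*exp(4*x). Substituting into the equation and dividing by exp(4*x) gives A = 2, so f_p = 2*exp(4*x).

f = 2*exp(4*x) + C1*exp(5*x) + C2*x*exp(5*x)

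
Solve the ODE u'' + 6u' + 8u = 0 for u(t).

u = C1*exp(-4*t) + C2*exp(-2*t)

Characteristic equation r² + 6r + 8 = 0 factors as (r + 4)(r + 2) = 0, so r = -4, -2.
Hence u_h = C1*exp(-4*t) + C2*exp(-2*t).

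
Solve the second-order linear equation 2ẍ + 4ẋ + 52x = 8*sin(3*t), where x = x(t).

Divide through by 2: x'' + 2x' + 26x = 4*sin(3*t).
Characteristic equation r² + 2r + 26 = 0 has discriminant (2)² - 4·(26) = -100 < 0, so r = -1 ± 5i.
Hence x_h = C1*cos(5*t)*exp(-t) + C2*exp(-t)*sin(5*t).
Try x_p = A*cos(3*t) + B*sin(3*t). Substituting and equating the coefficients of cos(3t) and sin(3t) gives A = -24/325, B = 68/325, so x_p = -24*cos(3*t)/325 + 68*sin(3*t)/325.

x = -24*cos(3*t)/325 + 68*sin(3*t)/325 + C1*cos(5*t)*exp(-t) + C2*exp(-t)*sin(5*t)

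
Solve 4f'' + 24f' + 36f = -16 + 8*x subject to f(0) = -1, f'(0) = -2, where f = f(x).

f = -16/27 - 11*exp(-3*x)/27 + 2*x/9 - 31*x*exp(-3*x)/9

Divide through by 4: f'' + 6f' + 9f = -4 + 2*x.
Characteristic equation r² + 6r + 9 = 0 has discriminant (6)² - 4·(9) = 0, so r = -3 is a repeated root.
Hence f_h = (C1 + C2*x)*exp(-3*x).
For the particular solution try f_p = A0 + A1*x. Substituting and matching coefficients of each power of x gives A0 = -16/27, A1 = 2/9, so f_p = -16/27 + 2*x/9.
General solution: f = -16/27 + 2*x/9 + C1*exp(-3*x) + C2*x*exp(-3*x).
Apply the initial conditions: f(0) = -16/27 + C1 = -1 and f'(0) = 2/9 + C2 - 3*C1 = -2. Solving gives C1 = -11/27, C2 = -31/9.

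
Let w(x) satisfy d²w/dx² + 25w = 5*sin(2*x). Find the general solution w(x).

Characteristic equation r² + 25 = 0 has discriminant (0)² - 4·(25) = -100 < 0, so r = ± 5i.
Hence w_h = C1*cos(5*x) + C2*sin(5*x).
Try w_p = A*cos(2*x) + B*sin(2*x). Substituting and equating the coefficients of cos(2x) and sin(2x) gives A = 0, B = 5/21, so w_p = 5*sin(2*x)/21.

w = 5*sin(2*x)/21 + C1*cos(5*x) + C2*sin(5*x)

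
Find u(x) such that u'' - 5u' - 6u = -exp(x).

Characteristic equation r² - 5r - 6 = 0 factors as (r + 1)(r - 6) = 0, so r = -1, 6.
Hence u_h = C1*exp(-x) + C2*exp(6*x).
Try u_p = A*exp(x). Substituting into the equation and dividing by exp(x) gives A = 1/10, so u_p = exp(x)/10.

u = exp(x)/10 + C1*exp(-x) + C2*exp(6*x)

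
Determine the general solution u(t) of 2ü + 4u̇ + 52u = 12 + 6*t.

Divide through by 2: u'' + 2u' + 26u = 6 + 3*t.
Characteristic equation r² + 2r + 26 = 0 has discriminant (2)² - 4·(26) = -100 < 0, so r = -1 ± 5i.
Hence u_h = C1*cos(5*t)*exp(-t) + C2*exp(-t)*sin(5*t).
For the particular solution try u_p = A0 + A1*t. Substituting and matching coefficients of each power of t gives A0 = 75/338, A1 = 3/26, so u_p = 75/338 + 3*t/26.

u = 75/338 + 3*t/26 + C1*cos(5*t)*exp(-t) + C2*exp(-t)*sin(5*t)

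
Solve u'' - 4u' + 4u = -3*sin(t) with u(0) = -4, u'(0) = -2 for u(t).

Characteristic equation r² - 4r + 4 = 0 has discriminant (-4)² - 4·(4) = 0, so r = 2 is a repeated root.
Hence u_h = (C1 + C2*t)*exp(2*t).
Try u_p = A*cos(t) + B*sin(t). Substituting and equating the coefficients of cos(t) and sin(t) gives A = -12/25, B = -9/25, so u_p = -12*cos(t)/25 - 9*sin(t)/25.
General solution: u = -12*cos(t)/25 - 9*sin(t)/25 + C1*exp(2*t) + C2*t*exp(2*t).
Apply the initial conditions: u(0) = -12/25 + C1 = -4 and u'(0) = -9/25 + C2 + 2*C1 = -2. Solving gives C1 = -88/25, C2 = 27/5.

u = -88*exp(2*t)/25 - 12*cos(t)/25 - 9*sin(t)/25 + 27*t*exp(2*t)/5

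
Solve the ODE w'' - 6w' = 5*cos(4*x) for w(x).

w = C2 - 15*sin(4*x)/104 - 5*cos(4*x)/52 + C1*exp(6*x)

Characteristic equation r² - 6r = 0 factors as (r - 6)r = 0, so r = 6, 0.
Hence w_h = C1*exp(6*x) + C2.
Try w_p = A*cos(4*x) + B*sin(4*x). Substituting and equating the coefficients of cos(4x) and sin(4x) gives A = -5/52, B = -15/104, so w_p = -15*sin(4*x)/104 - 5*cos(4*x)/52.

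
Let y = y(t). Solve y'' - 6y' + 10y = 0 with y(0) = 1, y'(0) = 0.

Characteristic equation r² - 6r + 10 = 0 has discriminant (-6)² - 4·(10) = -4 < 0, so r = 3 ± i.
Hence y_h = C1*cos(t)*exp(3*t) + C2*exp(3*t)*sin(t).
Apply the initial conditions: y(0) = C1 = 1 and y'(0) = C2 + 3*C1 = 0. Solving gives C1 = 1, C2 = -3.

y = cos(t)*exp(3*t) - 3*exp(3*t)*sin(t)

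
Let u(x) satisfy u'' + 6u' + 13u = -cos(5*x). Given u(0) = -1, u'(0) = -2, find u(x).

Characteristic equation r² + 6r + 13 = 0 has discriminant (6)² - 4·(13) = -16 < 0, so r = -3 ± 2i.
Hence u_h = C1*cos(2*x)*exp(-3*x) + C2*exp(-3*x)*sin(2*x).
Try u_p = A*cos(5*x) + B*sin(5*x). Substituting and equating the coefficients of cos(5x) and sin(5x) gives A = 1/87, B = -5/174, so u_p = -5*sin(5*x)/174 + cos(5*x)/87.
General solution: u = -5*sin(5*x)/174 + cos(5*x)/87 + C1*cos(2*x)*exp(-3*x) + C2*exp(-3*x)*sin(2*x).
Apply the initial conditions: u(0) = 1/87 + C1 = -1 and u'(0) = -25/174 - 3*C1 + 2*C2 = -2. Solving gives C1 = -88/87, C2 = -851/348.

u = -5*sin(5*x)/174 + cos(5*x)/87 - 851*exp(-3*x)*sin(2*x)/348 - 88*cos(2*x)*exp(-3*x)/87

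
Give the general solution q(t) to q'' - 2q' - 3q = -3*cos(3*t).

Characteristic equation r² - 2r - 3 = 0 factors as (r - 3)(r + 1) = 0, so r = 3, -1.
Hence q_h = C1*exp(3*t) + C2*exp(-t).
Try q_p = A*cos(3*t) + B*sin(3*t). Substituting and equating the coefficients of cos(3t) and sin(3t) gives A = 1/5, B = 1/10, so q_p = cos(3*t)/5 + sin(3*t)/10.

q = cos(3*t)/5 + sin(3*t)/10 + C1*exp(3*t) + C2*exp(-t)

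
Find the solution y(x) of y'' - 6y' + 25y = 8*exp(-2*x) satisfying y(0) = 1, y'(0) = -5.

Characteristic equation r² - 6r + 25 = 0 has discriminant (-6)² - 4·(25) = -64 < 0, so r = 3 ± 4i.
Hence y_h = C1*cos(4*x)*exp(3*x) + C2*exp(3*x)*sin(4*x).
Try y_p = A*exp(-2*x). Substituting into the equation and dividing by exp(-2*x) gives A = 8/41, so y_p = 8*exp(-2*x)/41.
General solution: y = 8*exp(-2*x)/41 + C1*cos(4*x)*exp(3*x) + C2*exp(3*x)*sin(4*x).
Apply the initial conditions: y(0) = 8/41 + C1 = 1 and y'(0) = -16/41 + 3*C1 + 4*C2 = -5. Solving gives C1 = 33/41, C2 = -72/41.

y = 8*exp(-2*x)/41 - 72*exp(3*x)*sin(4*x)/41 + 33*cos(4*x)*exp(3*x)/41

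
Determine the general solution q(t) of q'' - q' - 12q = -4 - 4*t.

Characteristic equation r² - r - 12 = 0 factors as (r - 4)(r + 3) = 0, so r = 4, -3.
Hence q_h = C1*exp(4*t) + C2*exp(-3*t).
For the particular solution try q_p = A0 + A1*t. Substituting and matching coefficients of each power of t gives A0 = 11/36, A1 = 1/3, so q_p = 11/36 + t/3.

q = 11/36 + t/3 + C1*exp(4*t) + C2*exp(-3*t)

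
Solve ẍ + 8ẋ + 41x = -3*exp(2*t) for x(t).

x = -3*exp(2*t)/61 + C1*cos(5*t)*exp(-4*t) + C2*exp(-4*t)*sin(5*t)

Characteristic equation r² + 8r + 41 = 0 has discriminant (8)² - 4·(41) = -100 < 0, so r = -4 ± 5i.
Hence x_h = C1*cos(5*t)*exp(-4*t) + C2*exp(-4*t)*sin(5*t).
Try x_p = A*exp(2*t). Substituting into the equation and dividing by exp(2*t) gives A = -3/61, so x_p = -3*exp(2*t)/61.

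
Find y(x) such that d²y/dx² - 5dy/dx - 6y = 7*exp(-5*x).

y = 7*exp(-5*x)/44 + C1*exp(-x) + C2*exp(6*x)

Characteristic equation r² - 5r - 6 = 0 factors as (r + 1)(r - 6) = 0, so r = -1, 6.
Hence y_h = C1*exp(-x) + C2*exp(6*x).
Try y_p = A*exp(-5*x). Substituting into the equation and dividing by exp(-5*x) gives A = 7/44, so y_p = 7*exp(-5*x)/44.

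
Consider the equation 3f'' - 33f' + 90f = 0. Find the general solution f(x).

f = C1*exp(5*x) + C2*exp(6*x)

Divide through by 3: f'' - 11f' + 30f = 0.
Characteristic equation r² - 11r + 30 = 0 factors as (r - 5)(r - 6) = 0, so r = 5, 6.
Hence f_h = C1*exp(5*x) + C2*exp(6*x).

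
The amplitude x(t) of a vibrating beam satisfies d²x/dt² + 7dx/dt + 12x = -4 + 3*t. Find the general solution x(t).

x = -23/48 + t/4 + C1*exp(-4*t) + C2*exp(-3*t)

Characteristic equation r² + 7r + 12 = 0 factors as (r + 4)(r + 3) = 0, so r = -4, -3.
Hence x_h = C1*exp(-4*t) + C2*exp(-3*t).
For the particular solution try x_p = A0 + A1*t. Substituting and matching coefficients of each power of t gives A0 = -23/48, A1 = 1/4, so x_p = -23/48 + t/4.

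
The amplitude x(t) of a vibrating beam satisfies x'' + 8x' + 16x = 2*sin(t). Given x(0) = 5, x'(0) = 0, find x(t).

x = -16*cos(t)/289 + 30*sin(t)/289 + 1461*exp(-4*t)/289 + 342*t*exp(-4*t)/17

Characteristic equation r² + 8r + 16 = 0 has discriminant (8)² - 4·(16) = 0, so r = -4 is a repeated root.
Hence x_h = (C1 + C2*t)*exp(-4*t).
Try x_p = A*cos(t) + B*sin(t). Substituting and equating the coefficients of cos(t) and sin(t) gives A = -16/289, B = 30/289, so x_p = -16*cos(t)/289 + 30*sin(t)/289.
General solution: x = -16*cos(t)/289 + 30*sin(t)/289 + C1*exp(-4*t) + C2*t*exp(-4*t).
Apply the initial conditions: x(0) = -16/289 + C1 = 5 and x'(0) = 30/289 + C2 - 4*C1 = 0. Solving gives C1 = 1461/289, C2 = 342/17.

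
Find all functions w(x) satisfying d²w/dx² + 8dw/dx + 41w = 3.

Characteristic equation r² + 8r + 41 = 0 has discriminant (8)² - 4·(41) = -100 < 0, so r = -4 ± 5i.
Hence w_h = C1*cos(5*x)*exp(-4*x) + C2*exp(-4*x)*sin(5*x).
For the particular solution try w_p = A0. Substituting and matching coefficients of each power of x gives A0 = 3/41, so w_p = 3/41.

w = 3/41 + C1*cos(5*x)*exp(-4*x) + C2*exp(-4*x)*sin(5*x)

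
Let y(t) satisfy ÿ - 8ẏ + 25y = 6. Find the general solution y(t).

Characteristic equation r² - 8r + 25 = 0 has discriminant (-8)² - 4·(25) = -36 < 0, so r = 4 ± 3i.
Hence y_h = C1*cos(3*t)*exp(4*t) + C2*exp(4*t)*sin(3*t).
For the particular solution try y_p = A0. Substituting and matching coefficients of each power of t gives A0 = 6/25, so y_p = 6/25.

y = 6/25 + C1*cos(3*t)*exp(4*t) + C2*exp(4*t)*sin(3*t)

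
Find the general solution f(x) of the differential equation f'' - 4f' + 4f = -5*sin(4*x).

Characteristic equation r² - 4r + 4 = 0 has discriminant (-4)² - 4·(4) = 0, so r = 2 is a repeated root.
Hence f_h = (C1 + C2*x)*exp(2*x).
Try f_p = A*cos(4*x) + B*sin(4*x). Substituting and equating the coefficients of cos(4x) and sin(4x) gives A = -1/5, B = 3/20, so f_p = -cos(4*x)/5 + 3*sin(4*x)/20.

f = -cos(4*x)/5 + 3*sin(4*x)/20 + C1*exp(2*x) + C2*x*exp(2*x)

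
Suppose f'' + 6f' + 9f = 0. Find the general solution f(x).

f = C1*exp(-3*x) + C2*x*exp(-3*x)

Characteristic equation r² + 6r + 9 = 0 has discriminant (6)² - 4·(9) = 0, so r = -3 is a repeated root.
Hence f_h = (C1 + C2*x)*exp(-3*x).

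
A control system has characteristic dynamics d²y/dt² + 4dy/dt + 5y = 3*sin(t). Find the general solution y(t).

y = -3*cos(t)/8 + 3*sin(t)/8 + C1*cos(t)*exp(-2*t) + C2*exp(-2*t)*sin(t)

Characteristic equation r² + 4r + 5 = 0 has discriminant (4)² - 4·(5) = -4 < 0, so r = -2 ± i.
Hence y_h = C1*cos(t)*exp(-2*t) + C2*exp(-2*t)*sin(t).
Try y_p = A*cos(t) + B*sin(t). Substituting and equating the coefficients of cos(t) and sin(t) gives A = -3/8, B = 3/8, so y_p = -3*cos(t)/8 + 3*sin(t)/8.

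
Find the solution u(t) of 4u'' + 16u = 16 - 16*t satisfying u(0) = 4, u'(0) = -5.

Divide through by 4: u'' + 4u = 4 - 4*t.
Characteristic equation r² + 4 = 0 has discriminant (0)² - 4·(4) = -16 < 0, so r = ± 2i.
Hence u_h = C1*cos(2*t) + C2*sin(2*t).
For the particular solution try u_p = A0 + A1*t. Substituting and matching coefficients of each power of t gives A0 = 1, A1 = -1, so u_p = 1 - t.
General solution: u = 1 - t + C1*cos(2*t) + C2*sin(2*t).
Apply the initial conditions: u(0) = 1 + C1 = 4 and u'(0) = -1 + 2*C2 = -5. Solving gives C1 = 3, C2 = -2.

u = 1 - t - 2*sin(2*t) + 3*cos(2*t)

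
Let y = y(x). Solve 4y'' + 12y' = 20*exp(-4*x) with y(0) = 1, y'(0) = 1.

Divide through by 4: y'' + 3y' = 5*exp(-4*x).
Characteristic equation r² + 3r = 0 factors as (r + 3)r = 0, so r = -3, 0.
Hence y_h = C1*exp(-3*x) + C2.
Try y_p = A*exp(-4*x). Substituting into the equation and dividing by exp(-4*x) gives A = 5/4, so y_p = 5*exp(-4*x)/4.
General solution: y = C2 + 5*exp(-4*x)/4 + C1*exp(-3*x).
Apply the initial conditions: y(0) = 5/4 + C1 + C2 = 1 and y'(0) = -5 - 3*C1 = 1. Solving gives C1 = -2, C2 = 7/4.

y = 7/4 - 2*exp(-3*x) + 5*exp(-4*x)/4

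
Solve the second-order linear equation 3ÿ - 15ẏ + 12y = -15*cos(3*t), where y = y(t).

Divide through by 3: y'' - 5y' + 4y = -5*cos(3*t).
Characteristic equation r² - 5r + 4 = 0 factors as (r - 4)(r - 1) = 0, so r = 4, 1.
Hence y_h = C1*exp(4*t) + C2*exp(t).
Try y_p = A*cos(3*t) + B*sin(3*t). Substituting and equating the coefficients of cos(3t) and sin(3t) gives A = 1/10, B = 3/10, so y_p = cos(3*t)/10 + 3*sin(3*t)/10.

y = cos(3*t)/10 + 3*sin(3*t)/10 + C1*exp(4*t) + C2*exp(t)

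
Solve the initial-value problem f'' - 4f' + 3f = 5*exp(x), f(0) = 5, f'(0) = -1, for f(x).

f = -7*exp(3*x)/4 + 27*exp(x)/4 - 5*x*exp(x)/2

Characteristic equation r² - 4r + 3 = 0 factors as (r - 1)(r - 3) = 0, so r = 1, 3.
Hence f_h = C1*exp(x) + C2*exp(3*x).
Since exp(x) solves the homogeneous equation (r = 1 is a root of multiplicity 1), multiply the trial by x. Try f_p = A*x*exp(x). Substituting into the equation and dividing by exp(x) gives A = -5/2, so f_p = -5*x*exp(x)/2.
General solution: f = C1*exp(x) + C2*exp(3*x) - 5*x*exp(x)/2.
Apply the initial conditions: f(0) = C1 + C2 = 5 and f'(0) = -5/2 + C1 + 3*C2 = -1. Solving gives C1 = 27/4, C2 = -7/4.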